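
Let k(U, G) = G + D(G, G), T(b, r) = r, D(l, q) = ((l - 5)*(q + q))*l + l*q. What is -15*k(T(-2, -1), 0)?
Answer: 0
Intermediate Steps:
D(l, q) = l*q + 2*l*q*(-5 + l) (D(l, q) = ((-5 + l)*(2*q))*l + l*q = (2*q*(-5 + l))*l + l*q = 2*l*q*(-5 + l) + l*q = l*q + 2*l*q*(-5 + l))
k(U, G) = G + G²*(-9 + 2*G) (k(U, G) = G + G*G*(-9 + 2*G) = G + G²*(-9 + 2*G))
-15*k(T(-2, -1), 0) = -0*(1 + 0*(-9 + 2*0)) = -0*(1 + 0*(-9 + 0)) = -0*(1 + 0*(-9)) = -0*(1 + 0) = -0 = -15*0 = 0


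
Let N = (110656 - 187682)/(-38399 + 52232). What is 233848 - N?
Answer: 3234896410/13833 ≈ 2.3385e+5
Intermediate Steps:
N = -77026/13833 ≈ -5.5683
233848 - N = 233848 - 1*(-77026/13833) = 233848 + 77026/13833 = 3234896410/13833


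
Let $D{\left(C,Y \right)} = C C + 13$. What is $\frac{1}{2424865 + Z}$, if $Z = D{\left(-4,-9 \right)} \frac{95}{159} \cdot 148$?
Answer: $\frac{159}{385961275} \approx 4.1196 \cdot 10^{-7}$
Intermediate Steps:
$D{\left(C,Y \right)} = 13 + C^{2}$ ($D{\left(C,Y \right)} = C^{2} + 13 = 13 + C^{2}$)
$Z = \frac{407740}{159}$ ($Z = \left(13 + \left(-4\right)^{2}\right) \frac{95}{159} \cdot 148 = \left(13 + 16\right) 95 \cdot \frac{1}{159} \cdot 148 = 29 \cdot \frac{95}{159} \cdot 148 = \frac{2755}{159} \cdot 148 = \frac{407740}{159} \approx 2564.4$)
$\frac{1}{2424865 + Z} = \frac{1}{2424865 + \frac{407740}{159}} = \frac{1}{\frac{385961275}{159}} = \frac{159}{385961275}$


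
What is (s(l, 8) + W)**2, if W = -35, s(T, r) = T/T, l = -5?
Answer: 1156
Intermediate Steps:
s(T, r) = 1
(s(l, 8) + W)**2 = (1 - 35)**2 = (-34)**2 = 1156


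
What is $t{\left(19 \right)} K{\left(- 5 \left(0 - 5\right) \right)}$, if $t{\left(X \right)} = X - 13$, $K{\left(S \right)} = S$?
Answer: $150$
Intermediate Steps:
$t{\left(X \right)} = -13 + X$
$t{\left(19 \right)} K{\left(- 5 \left(0 - 5\right) \right)} = \left(-13 + 19\right) \left(- 5 \left(0 - 5\right)\right) = 6 \left(\left(-5\right) \left(-5\right)\right) = 6 \cdot 25 = 150$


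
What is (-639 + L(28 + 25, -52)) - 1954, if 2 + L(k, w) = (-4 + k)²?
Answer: -194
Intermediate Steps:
L(k, w) = -2 + (-4 + k)²
(-639 + L(28 + 25, -52)) - 1954 = (-639 + (-2 + (-4 + (28 + 25))²)) - 1954 = (-639 + (-2 + (-4 + 53)²)) - 1954 = (-639 + (-2 + 49²)) - 1954 = (-639 + (-2 + 2401)) - 1954 = (-639 + 2399) - 1954 = 1760 - 1954 = -194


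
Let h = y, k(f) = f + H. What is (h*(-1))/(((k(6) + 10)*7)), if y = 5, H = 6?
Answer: -5/154 ≈ -0.032468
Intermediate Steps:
k(f) = 6 + f (k(f) = f + 6 = 6 + f)
h = 5
(h*(-1))/(((k(6) + 10)*7)) = (5*(-1))/((((6 + 6) + 10)*7)) = -5/((12 + 10)*7) = -5/(22*7) = -5/154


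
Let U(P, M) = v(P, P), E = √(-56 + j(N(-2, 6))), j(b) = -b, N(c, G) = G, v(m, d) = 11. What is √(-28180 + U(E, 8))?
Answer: I*√28169 ≈ 167.84*I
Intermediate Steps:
E = I*√62 (E = √(-56 - 1*6) = √(-56 - 6) = √(-62) = I*√62 ≈ 7.874*I)
U(P, M) = 11
√(-28180 + U(E, 8)) = √(-28180 + 11) = √(-28169) = I*√28169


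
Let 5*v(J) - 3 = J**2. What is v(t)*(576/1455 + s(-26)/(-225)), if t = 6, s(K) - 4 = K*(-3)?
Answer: 8918/36375 ≈ 0.24517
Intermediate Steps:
s(K) = 4 - 3*K (s(K) = 4 + K*(-3) = 4 - 3*K)
v(J) = 3/5 + J**2/5
v(t)*(576/1455 + s(-26)/(-225)) = (3/5 + (1/5)*6**2)*(576/1455 + (4 - 3*(-26))/(-225)) = (3/5 + (1/5)*36)*(576*(1/1455) + (4 + 78)*(-1/225)) = (3/5 + 36/5)*(192/485 + 82*(-1/225)) = 39*(192/485 - 82/225)/5 = (39/5)*(686/21825) = 8918/36375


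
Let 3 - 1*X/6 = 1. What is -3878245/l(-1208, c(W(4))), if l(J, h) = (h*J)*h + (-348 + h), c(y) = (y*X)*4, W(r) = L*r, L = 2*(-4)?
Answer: 3878245/2850031452 ≈ 0.0013608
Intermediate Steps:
X = 12 (X = 18 - 6*1 = 18 - 6 = 12)
L = -8
W(r) = -8*r
c(y) = 48*y (c(y) = (y*12)*4 = (12*y)*4 = 48*y)
l(J, h) = -348 + h + J*h**2 (l(J, h) = (J*h)*h + (-348 + h) = J*h**2 + (-348 + h) = -348 + h + J*h**2)
-3878245/l(-1208, c(W(4))) = -3878245/(-348 + 48*(-8*4) - 1208*(48*(-8*4))**2) = -3878245/(-348 + 48*(-32) - 1208*(48*(-32))**2) = -3878245/(-348 - 1536 - 1208*(-1536)**2) = -3878245/(-348 - 1536 - 1208*2359296) = -3878245/(-348 - 1536 - 2850029568) = -3878245/(-2850031452) = -3878245*(-1/2850031452) = 3878245/2850031452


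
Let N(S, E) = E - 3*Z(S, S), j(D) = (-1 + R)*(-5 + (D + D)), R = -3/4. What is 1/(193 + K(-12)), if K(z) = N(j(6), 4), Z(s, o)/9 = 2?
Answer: 1/143 ≈ 0.0069930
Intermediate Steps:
Z(s, o) = 18 (Z(s, o) = 9*2 = 18)
R = -3/4 (R = -3*1/4 = -3/4 ≈ -0.75000)
j(D) = 35/4 - 7*D/2 (j(D) = (-1 - 3/4)*(-5 + (D + D)) = -7*(-5 + 2*D)/4 = 35/4 - 7*D/2)
N(S, E) = -54 + E (N(S, E) = E - 3*18 = E - 54 = -54 + E)
K(z) = -50 (K(z) = -54 + 4 = -50)
1/(193 + K(-12)) = 1/(193 - 50) = 1/143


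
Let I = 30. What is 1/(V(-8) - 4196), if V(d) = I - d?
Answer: -1/4158 ≈ -0.00024050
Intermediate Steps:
V(d) = 30 - d
1/(V(-8) - 4196) = 1/((30 - 1*(-8)) - 4196) = 1/((30 + 8) - 4196) = 1/(38 - 4196) = 1/(-4158) = -1/4158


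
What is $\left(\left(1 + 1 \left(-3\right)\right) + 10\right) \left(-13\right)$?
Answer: $-104$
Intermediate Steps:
$\left(\left(1 + 1 \left(-3\right)\right) + 10\right) \left(-13\right) = \left(\left(1 - 3\right) + 10\right) \left(-13\right) = \left(-2 + 10\right) \left(-13\right) = 8 \left(-13\right) = -104$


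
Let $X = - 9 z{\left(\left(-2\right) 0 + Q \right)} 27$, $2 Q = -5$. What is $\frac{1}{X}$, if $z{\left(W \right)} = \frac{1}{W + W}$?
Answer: $\frac{5}{243} \approx 0.020576$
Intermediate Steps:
$Q = - \frac{5}{2}$ ($Q = \frac{1}{2} \left(-5\right) = - \frac{5}{2} \approx -2.5$)
$z{\left(W \right)} = \frac{1}{2 W}$
$X = \frac{243}{5}$ ($X = - 9 \frac{1}{2 \left(\left(-2\right) 0 - \frac{5}{2}\right)} 27 = - 9 \frac{1}{2 \left(0 - \frac{5}{2}\right)} 27 = - 9 \frac{1}{2 \left(- \frac{5}{2}\right)} 27 = - 9 \cdot \frac{1}{2} \left(- \frac{2}{5}\right) 27 = \left(-9\right) \left(- \frac{1}{5}\right) 27 = \frac{9}{5} \cdot 27 = \frac{243}{5} \approx 48.6$)
$\frac{1}{X} = \frac{1}{\frac{243}{5}} = \frac{5}{243}$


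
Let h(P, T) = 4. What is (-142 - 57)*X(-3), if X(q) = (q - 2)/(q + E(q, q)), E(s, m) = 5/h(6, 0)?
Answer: -3980/7 ≈ -568.57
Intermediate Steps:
E(s, m) = 5/4
X(q) = (-2 + q)/(5/4 + q) (X(q) = (q - 2)/(q + 5/4) = (-2 + q)/(5/4 + q))
(-142 - 57)*X(-3) = (-142 - 57)*(4*(-2 - 3)/(5 + 4*(-3))) = -796*(-5)/(5 - 12) = -796*(-5)/(-7) = -796*(-1)*(-5)/7 = -199*20/7 = -3980/7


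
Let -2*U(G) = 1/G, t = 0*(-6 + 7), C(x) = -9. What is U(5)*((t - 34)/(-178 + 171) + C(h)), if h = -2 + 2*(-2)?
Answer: 29/70 ≈ 0.41429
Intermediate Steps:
h = -6 (h = -2 - 4 = -6)
t = 0 (t = 0*1 = 0)
U(G) = -1/(2*G)
U(5)*((t - 34)/(-178 + 171) + C(h)) = (-½/5)*((0 - 34)/(-178 + 171) - 9) = (-½*⅕)*(-34/(-7) - 9) = -(-34*(-⅐) - 9)/10 = -(34/7 - 9)/10 = -⅒*(-29/7) = 29/70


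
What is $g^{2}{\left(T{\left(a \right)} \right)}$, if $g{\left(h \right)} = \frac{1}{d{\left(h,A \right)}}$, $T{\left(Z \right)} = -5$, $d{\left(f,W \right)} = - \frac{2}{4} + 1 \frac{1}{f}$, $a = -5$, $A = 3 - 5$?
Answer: $\frac{100}{49} \approx 2.0408$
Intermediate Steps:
$A = -2$ ($A = 3 - 5 = -2$)
$d{\left(f,W \right)} = - \frac{1}{2} + \frac{1}{f}$ ($d{\left(f,W \right)} = \left(-2\right) \frac{1}{4} + \frac{1}{f} = - \frac{1}{2} + \frac{1}{f}$)
$g{\left(h \right)} = \frac{2 h}{2 - h}$ ($g{\left(h \right)} = \frac{1}{\frac{1}{2} \frac{1}{h} \left(2 - h\right)} = \frac{2 h}{2 - h}$)
$g^{2}{\left(T{\left(a \right)} \right)} = \left(\left(-2\right) \left(-5\right) \frac{1}{-2 - 5}\right)^{2} = \left(\left(-2\right) \left(-5\right) \frac{1}{-7}\right)^{2} = \left(\left(-2\right) \left(-5\right) \left(- \frac{1}{7}\right)\right)^{2} = \left(- \frac{10}{7}\right)^{2} = \frac{100}{49}$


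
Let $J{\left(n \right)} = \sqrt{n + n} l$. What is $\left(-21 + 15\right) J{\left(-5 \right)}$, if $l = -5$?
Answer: $30 i \sqrt{10} \approx 94.868 i$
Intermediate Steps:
$J{\left(n \right)} = - 5 \sqrt{2} \sqrt{n}$ ($J{\left(n \right)} = \sqrt{n + n} \left(-5\right) = \sqrt{2 n} \left(-5\right) = \sqrt{2} \sqrt{n} \left(-5\right) = - 5 \sqrt{2} \sqrt{n}$)
$\left(-21 + 15\right) J{\left(-5 \right)} = \left(-21 + 15\right) \left(- 5 \sqrt{2} \sqrt{-5}\right) = - 6 \left(- 5 \sqrt{2} i \sqrt{5}\right) = - 6 \left(- 5 i \sqrt{10}\right) = 30 i \sqrt{10}$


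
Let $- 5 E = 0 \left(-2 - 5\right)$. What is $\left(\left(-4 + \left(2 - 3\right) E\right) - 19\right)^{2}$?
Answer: $529$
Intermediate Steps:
$E = 0$ ($E = - \frac{0 \left(-2 - 5\right)}{5} = - \frac{0 \left(-7\right)}{5} = \left(- \frac{1}{5}\right) 0 = 0$)
$\left(\left(-4 + \left(2 - 3\right) E\right) - 19\right)^{2} = \left(\left(-4 + \left(2 - 3\right) 0\right) - 19\right)^{2} = \left(\left(-4 - 0\right) - 19\right)^{2} = \left(\left(-4 + 0\right) - 19\right)^{2} = \left(-4 - 19\right)^{2} = \left(-23\right)^{2} = 529$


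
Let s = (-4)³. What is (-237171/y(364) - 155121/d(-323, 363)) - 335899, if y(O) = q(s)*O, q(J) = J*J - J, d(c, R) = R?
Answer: -61622761418331/183223040 ≈ -3.3633e+5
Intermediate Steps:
s = -64
q(J) = J² - J
y(O) = 4160*O (y(O) = (-64*(-1 - 64))*O = (-64*(-65))*O = 4160*O)
(-237171/y(364) - 155121/d(-323, 363)) - 335899 = (-237171/(4160*364) - 155121/363) - 335899 = (-237171/1514240 - 155121*1/363) - 335899 = (-237171*1/1514240 - 51707/121) - 335899 = (-237171/1514240 - 51707/121) - 335899 = -78325505371/183223040 - 335899 = -61622761418331/183223040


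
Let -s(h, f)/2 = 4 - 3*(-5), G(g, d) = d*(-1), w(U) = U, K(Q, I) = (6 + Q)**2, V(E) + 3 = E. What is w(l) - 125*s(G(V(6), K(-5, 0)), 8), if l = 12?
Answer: 4762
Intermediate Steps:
V(E) = -3 + E
G(g, d) = -d
s(h, f) = -38 (s(h, f) = -2*(4 - 3*(-5)) = -2*(4 + 15) = -2*19 = -38)
w(l) - 125*s(G(V(6), K(-5, 0)), 8) = 12 - 125*(-38) = 12 + 4750 = 4762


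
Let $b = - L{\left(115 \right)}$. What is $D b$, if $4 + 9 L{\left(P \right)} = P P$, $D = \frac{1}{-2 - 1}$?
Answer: $\frac{1469}{3} \approx 489.67$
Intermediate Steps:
$D = - \frac{1}{3}$ ($D = \frac{1}{-3} = - \frac{1}{3} \approx -0.33333$)
$L{\left(P \right)} = - \frac{4}{9} + \frac{P^{2}}{9}$ ($L{\left(P \right)} = - \frac{4}{9} + \frac{P P}{9} = - \frac{4}{9} + \frac{P^{2}}{9}$)
$b = -1469$ ($b = - (- \frac{4}{9} + \frac{115^{2}}{9}) = - (- \frac{4}{9} + \frac{1}{9} \cdot 13225) = - (- \frac{4}{9} + \frac{13225}{9}) = \left(-1\right) 1469 = -1469$)
$D b = \left(- \frac{1}{3}\right) \left(-1469\right) = \frac{1469}{3}$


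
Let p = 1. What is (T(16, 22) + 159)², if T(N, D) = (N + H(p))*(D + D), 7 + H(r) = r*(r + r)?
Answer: 413449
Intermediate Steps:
H(r) = -7 + 2*r² (H(r) = -7 + r*(r + r) = -7 + r*(2*r) = -7 + 2*r²)
T(N, D) = 2*D*(-5 + N) (T(N, D) = (N + (-7 + 2*1²))*(D + D) = (N + (-7 + 2*1))*(2*D) = (N + (-7 + 2))*(2*D) = (N - 5)*(2*D) = (-5 + N)*(2*D) = 2*D*(-5 + N))
(T(16, 22) + 159)² = (2*22*(-5 + 16) + 159)² = (2*22*11 + 159)² = (484 + 159)² = 643² = 413449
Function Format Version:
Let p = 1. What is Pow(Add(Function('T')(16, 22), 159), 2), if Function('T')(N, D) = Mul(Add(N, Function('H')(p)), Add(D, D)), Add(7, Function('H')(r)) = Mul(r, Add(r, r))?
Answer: 413449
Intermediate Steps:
Function('H')(r) = Add(-7, Mul(2, Pow(r, 2))) (Function('H')(r) = Add(-7, Mul(r, Add(r, r))) = Add(-7, Mul(r, Mul(2, r))) = Add(-7, Mul(2, Pow(r, 2))))
Function('T')(N, D) = Mul(2, D, Add(-5, N)) (Function('T')(N, D) = Mul(Add(N, Add(-7, Mul(2, Pow(1, 2)))), Add(D, D)) = Mul(Add(N, Add(-7, Mul(2, 1))), Mul(2, D)) = Mul(Add(N, Add(-7, 2)), Mul(2, D)) = Mul(Add(N, -5), Mul(2, D)) = Mul(Add(-5, N), Mul(2, D)) = Mul(2, D, Add(-5, N)))
Pow(Add(Function('T')(16, 22), 159), 2) = Pow(Add(Mul(2, 22, Add(-5, 16)), 159), 2) = Pow(Add(Mul(2, 22, 11), 159), 2) = Pow(Add(484, 159), 2) = Pow(643, 2) = 413449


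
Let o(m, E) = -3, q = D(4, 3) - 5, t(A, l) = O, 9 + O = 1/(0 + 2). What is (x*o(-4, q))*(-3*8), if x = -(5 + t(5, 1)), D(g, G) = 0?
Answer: 252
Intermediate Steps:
O = -17/2 (O = -9 + 1/(0 + 2) = -9 + 1/2 = -9 + ½ = -17/2 ≈ -8.5000)
t(A, l) = -17/2
x = 7/2 (x = -(5 - 17/2) = -1*(-7/2) = 7/2 ≈ 3.5000)
q = -5 (q = 0 - 5 = -5)
(x*o(-4, q))*(-3*8) = ((7/2)*(-3))*(-3*8) = -21/2*(-24) = 252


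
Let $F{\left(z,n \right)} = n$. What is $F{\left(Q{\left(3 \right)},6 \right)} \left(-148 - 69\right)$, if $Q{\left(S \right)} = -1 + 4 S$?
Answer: $-1302$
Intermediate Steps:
$F{\left(Q{\left(3 \right)},6 \right)} \left(-148 - 69\right) = 6 \left(-148 - 69\right) = 6 \left(-217\right) = -1302$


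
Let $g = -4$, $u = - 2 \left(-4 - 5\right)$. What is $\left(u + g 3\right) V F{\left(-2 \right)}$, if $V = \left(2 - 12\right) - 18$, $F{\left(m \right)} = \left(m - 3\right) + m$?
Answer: $1176$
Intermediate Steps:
$u = 18$ ($u = \left(-2\right) \left(-9\right) = 18$)
$F{\left(m \right)} = -3 + 2 m$ ($F{\left(m \right)} = \left(-3 + m\right) + m = -3 + 2 m$)
$V = -28$ ($V = \left(2 - 12\right) - 18 = -10 - 18 = -28$)
$\left(u + g 3\right) V F{\left(-2 \right)} = \left(18 - 12\right) \left(-28\right) \left(-3 + 2 \left(-2\right)\right) = \left(18 - 12\right) \left(-28\right) \left(-3 - 4\right) = 6 \left(-28\right) \left(-7\right) = \left(-168\right) \left(-7\right) = 1176$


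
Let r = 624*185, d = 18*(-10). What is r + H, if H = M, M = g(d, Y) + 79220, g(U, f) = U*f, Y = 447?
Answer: 114200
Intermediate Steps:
d = -180
M = -1240 (M = -180*447 + 79220 = -80460 + 79220 = -1240)
H = -1240
r = 115440
r + H = 115440 - 1240 = 114200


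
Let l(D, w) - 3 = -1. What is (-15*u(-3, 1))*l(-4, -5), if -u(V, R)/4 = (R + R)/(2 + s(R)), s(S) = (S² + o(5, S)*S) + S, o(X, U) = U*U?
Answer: 48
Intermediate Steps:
o(X, U) = U²
s(S) = S + S² + S³ (s(S) = (S² + S²*S) + S = (S² + S³) + S = S + S² + S³)
l(D, w) = 2 (l(D, w) = 3 - 1 = 2)
u(V, R) = -8*R/(2 + R*(1 + R + R²)) (u(V, R) = -4*(R + R)/(2 + R*(1 + R + R²)) = -4*2*R/(2 + R*(1 + R + R²)) = -8*R/(2 + R*(1 + R + R²)))
(-15*u(-3, 1))*l(-4, -5) = -(-120)/(2 + 1*(1 + 1 + 1²))*2 = -(-120)/(2 + 1*(1 + 1 + 1))*2 = -(-120)/(2 + 1*3)*2 = -(-120)/(2 + 3)*2 = -(-120)/5*2 = -15*(-8/5)*2 = 24*2 = 48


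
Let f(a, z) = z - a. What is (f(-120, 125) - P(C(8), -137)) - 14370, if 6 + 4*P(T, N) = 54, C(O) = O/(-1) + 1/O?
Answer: -14137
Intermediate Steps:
C(O) = 1/O - O (C(O) = O*(-1) + 1/O = -O + 1/O = 1/O - O)
P(T, N) = 12 (P(T, N) = -3/2 + (1/4)*54 = -3/2 + 27/2 = 12)
(f(-120, 125) - P(C(8), -137)) - 14370 = ((125 - 1*(-120)) - 1*12) - 14370 = ((125 + 120) - 12) - 14370 = (245 - 12) - 14370 = 233 - 14370 = -14137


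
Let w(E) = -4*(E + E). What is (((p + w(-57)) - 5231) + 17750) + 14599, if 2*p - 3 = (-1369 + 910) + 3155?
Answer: 57847/2 ≈ 28924.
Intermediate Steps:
p = 2699/2 (p = 3/2 + ((-1369 + 910) + 3155)/2 = 3/2 + (-459 + 3155)/2 = 3/2 + (½)*2696 = 3/2 + 1348 = 2699/2 ≈ 1349.5)
w(E) = -8*E
(((p + w(-57)) - 5231) + 17750) + 14599 = (((2699/2 - 8*(-57)) - 5231) + 17750) + 14599 = (((2699/2 + 456) - 5231) + 17750) + 14599 = ((3611/2 - 5231) + 17750) + 14599 = (-6851/2 + 17750) + 14599 = 28649/2 + 14599 = 57847/2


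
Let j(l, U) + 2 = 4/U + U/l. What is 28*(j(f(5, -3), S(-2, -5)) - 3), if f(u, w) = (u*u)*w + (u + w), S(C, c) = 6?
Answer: -27076/219 ≈ -123.63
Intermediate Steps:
f(u, w) = u + w + w*u² (f(u, w) = u²*w + (u + w) = w*u² + (u + w) = u + w + w*u²)
j(l, U) = -2 + 4/U + U/l (j(l, U) = -2 + (4/U + U/l) = -2 + 4/U + U/l)
28*(j(f(5, -3), S(-2, -5)) - 3) = 28*((-2 + 4/6 + 6/(5 - 3 - 3*5²)) - 3) = 28*((-2 + 4*(⅙) + 6/(5 - 3 - 3*25)) - 3) = 28*((-2 + ⅔ + 6/(5 - 3 - 75)) - 3) = 28*((-2 + ⅔ + 6/(-73)) - 3) = 28*((-2 + ⅔ + 6*(-1/73)) - 3) = 28*((-2 + ⅔ - 6/73) - 3) = 28*(-310/219 - 3) = 28*(-967/219) = -27076/219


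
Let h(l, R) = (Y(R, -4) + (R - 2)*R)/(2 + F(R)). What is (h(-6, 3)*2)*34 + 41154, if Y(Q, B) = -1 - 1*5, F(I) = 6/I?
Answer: 41103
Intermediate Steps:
Y(Q, B) = -6 (Y(Q, B) = -1 - 5 = -6)
h(l, R) = (-6 + R*(-2 + R))/(2 + 6/R) (h(l, R) = (-6 + (R - 2)*R)/(2 + 6/R) = (-6 + (-2 + R)*R)/(2 + 6/R) = (-6 + R*(-2 + R))/(2 + 6/R))
(h(-6, 3)*2)*34 + 41154 = (((½)*3*(-6 + 3² - 2*3)/(3 + 3))*2)*34 + 41154 = (((½)*3*(-6 + 9 - 6)/6)*2)*34 + 41154 = (((½)*3*(⅙)*(-3))*2)*34 + 41154 = -¾*2*34 + 41154 = -3/2*34 + 41154 = -51 + 41154 = 41103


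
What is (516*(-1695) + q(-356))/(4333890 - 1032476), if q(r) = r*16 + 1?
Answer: -880315/3301414 ≈ -0.26665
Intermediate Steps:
q(r) = 1 + 16*r (q(r) = 16*r + 1 = 1 + 16*r)
(516*(-1695) + q(-356))/(4333890 - 1032476) = (516*(-1695) + (1 + 16*(-356)))/(4333890 - 1032476) = (-874620 + (1 - 5696))/3301414 = (-874620 - 5695)*(1/3301414) = -880315*1/3301414 = -880315/3301414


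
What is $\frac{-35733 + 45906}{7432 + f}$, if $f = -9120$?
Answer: $- \frac{10173}{1688} \approx -6.0267$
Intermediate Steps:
$\frac{-35733 + 45906}{7432 + f} = \frac{-35733 + 45906}{7432 - 9120} = \frac{10173}{-1688} = 10173 \left(- \frac{1}{1688}\right) = - \frac{10173}{1688}$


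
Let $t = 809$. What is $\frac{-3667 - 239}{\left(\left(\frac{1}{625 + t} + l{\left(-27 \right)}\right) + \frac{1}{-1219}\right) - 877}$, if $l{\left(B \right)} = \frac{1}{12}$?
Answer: $\frac{13655735352}{3065781773} \approx 4.4542$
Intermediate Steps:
$l{\left(B \right)} = \frac{1}{12}$
$\frac{-3667 - 239}{\left(\left(\frac{1}{625 + t} + l{\left(-27 \right)}\right) + \frac{1}{-1219}\right) - 877} = \frac{-3667 - 239}{\left(\left(\frac{1}{625 + 809} + \frac{1}{12}\right) + \frac{1}{-1219}\right) - 877} = - \frac{3906}{\left(\left(\frac{1}{1434} + \frac{1}{12}\right) - \frac{1}{1219}\right) - 877} = - \frac{3906}{\left(\frac{241}{2868} - \frac{1}{1219}\right) - 877} = - \frac{3906}{\frac{290911}{3496092} - 877} = - \frac{3906}{- \frac{3065781773}{3496092}} = \left(-3906\right) \left(- \frac{3496092}{3065781773}\right) = \frac{13655735352}{3065781773}$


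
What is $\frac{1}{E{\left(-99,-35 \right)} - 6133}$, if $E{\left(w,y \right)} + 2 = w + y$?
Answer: $- \frac{1}{6269} \approx -0.00015952$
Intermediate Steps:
$E{\left(w,y \right)} = -2 + w + y$ ($E{\left(w,y \right)} = -2 + \left(w + y\right) = -2 + w + y$)
$\frac{1}{E{\left(-99,-35 \right)} - 6133} = \frac{1}{\left(-2 - 99 - 35\right) - 6133} = \frac{1}{-136 - 6133} = \frac{1}{-6269} = - \frac{1}{6269}$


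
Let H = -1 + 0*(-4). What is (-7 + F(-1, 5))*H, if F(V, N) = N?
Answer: 2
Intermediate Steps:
H = -1 (H = -1 + 0 = -1)
(-7 + F(-1, 5))*H = (-7 + 5)*(-1) = -2*(-1) = 2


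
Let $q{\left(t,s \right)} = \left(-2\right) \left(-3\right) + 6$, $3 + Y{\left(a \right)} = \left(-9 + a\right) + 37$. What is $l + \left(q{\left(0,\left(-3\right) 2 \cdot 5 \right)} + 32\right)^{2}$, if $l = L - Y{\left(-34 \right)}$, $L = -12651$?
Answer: $-10706$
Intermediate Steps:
$Y{\left(a \right)} = 25 + a$ ($Y{\left(a \right)} = -3 + \left(\left(-9 + a\right) + 37\right) = -3 + \left(28 + a\right) = 25 + a$)
$q{\left(t,s \right)} = 12$ ($q{\left(t,s \right)} = 6 + 6 = 12$)
$l = -12642$ ($l = -12651 - \left(25 - 34\right) = -12651 - -9 = -12651 + 9 = -12642$)
$l + \left(q{\left(0,\left(-3\right) 2 \cdot 5 \right)} + 32\right)^{2} = -12642 + \left(12 + 32\right)^{2} = -12642 + 44^{2} = -12642 + 1936 = -10706$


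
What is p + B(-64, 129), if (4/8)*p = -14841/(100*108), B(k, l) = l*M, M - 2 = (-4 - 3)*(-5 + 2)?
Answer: 1778551/600 ≈ 2964.3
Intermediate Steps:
M = 23 (M = 2 + (-4 - 3)*(-5 + 2) = 2 - 7*(-3) = 2 + 21 = 23)
B(k, l) = 23*l (B(k, l) = l*23 = 23*l)
p = -1649/600 (p = 2*(-14841/(100*108)) = 2*(-14841/10800) = 2*(-14841*1/10800) = 2*(-1649/1200) = -1649/600 ≈ -2.7483)
p + B(-64, 129) = -1649/600 + 23*129 = -1649/600 + 2967 = 1778551/600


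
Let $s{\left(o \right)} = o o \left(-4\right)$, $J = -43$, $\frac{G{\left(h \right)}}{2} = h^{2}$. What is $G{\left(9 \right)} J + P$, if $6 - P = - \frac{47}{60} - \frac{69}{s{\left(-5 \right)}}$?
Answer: $- \frac{521993}{75} \approx -6959.9$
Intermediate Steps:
$G{\left(h \right)} = 2 h^{2}$
$s{\left(o \right)} = - 4 o^{2}$ ($s{\left(o \right)} = o^{2} \left(-4\right) = - 4 o^{2}$)
$P = \frac{457}{75}$ ($P = 6 - \left(- \frac{47}{60} - \frac{69}{\left(-4\right) \left(-5\right)^{2}}\right) = 6 - \left(\left(-47\right) \frac{1}{60} - \frac{69}{\left(-4\right) 25}\right) = 6 - \left(- \frac{47}{60} - \frac{69}{-100}\right) = 6 - \left(- \frac{47}{60} - - \frac{69}{100}\right) = 6 - \left(- \frac{47}{60} + \frac{69}{100}\right) = 6 - - \frac{7}{75} = 6 + \frac{7}{75} = \frac{457}{75} \approx 6.0933$)
$G{\left(9 \right)} J + P = 2 \cdot 9^{2} \left(-43\right) + \frac{457}{75} = 2 \cdot 81 \left(-43\right) + \frac{457}{75} = 162 \left(-43\right) + \frac{457}{75} = -6966 + \frac{457}{75} = - \frac{521993}{75}$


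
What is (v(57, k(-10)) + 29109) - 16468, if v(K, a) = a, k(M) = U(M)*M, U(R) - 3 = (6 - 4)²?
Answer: 12571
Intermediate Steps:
U(R) = 7 (U(R) = 3 + (6 - 4)² = 3 + 2² = 3 + 4 = 7)
k(M) = 7*M
(v(57, k(-10)) + 29109) - 16468 = (7*(-10) + 29109) - 16468 = (-70 + 29109) - 16468 = 29039 - 16468 = 12571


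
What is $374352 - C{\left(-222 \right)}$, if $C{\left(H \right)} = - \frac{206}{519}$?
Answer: $\frac{194288894}{519} \approx 3.7435 \cdot 10^{5}$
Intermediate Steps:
$C{\left(H \right)} = - \frac{206}{519}$ ($C{\left(H \right)} = \left(-206\right) \frac{1}{519} = - \frac{206}{519}$)
$374352 - C{\left(-222 \right)} = 374352 - - \frac{206}{519} = 374352 + \frac{206}{519} = \frac{194288894}{519}$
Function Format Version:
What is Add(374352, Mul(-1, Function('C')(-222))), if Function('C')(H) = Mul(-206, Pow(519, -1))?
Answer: Rational(194288894, 519) ≈ 3.7435e+5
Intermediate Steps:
Function('C')(H) = Rational(-206, 519) (Function('C')(H) = Mul(-206, Rational(1, 519)) = Rational(-206, 519))
Add(374352, Mul(-1, Function('C')(-222))) = Add(374352, Mul(-1, Rational(-206, 519))) = Add(374352, Rational(206, 519)) = Rational(194288894, 519)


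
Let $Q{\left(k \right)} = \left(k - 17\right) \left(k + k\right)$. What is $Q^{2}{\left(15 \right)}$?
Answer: $3600$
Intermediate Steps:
$Q{\left(k \right)} = 2 k \left(-17 + k\right)$ ($Q{\left(k \right)} = \left(-17 + k\right) 2 k = 2 k \left(-17 + k\right)$)
$Q^{2}{\left(15 \right)} = \left(2 \cdot 15 \left(-17 + 15\right)\right)^{2} = \left(2 \cdot 15 \left(-2\right)\right)^{2} = \left(-60\right)^{2} = 3600$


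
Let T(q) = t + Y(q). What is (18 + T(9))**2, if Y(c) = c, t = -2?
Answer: 625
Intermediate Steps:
T(q) = -2 + q
(18 + T(9))**2 = (18 + (-2 + 9))**2 = (18 + 7)**2 = 25**2 = 625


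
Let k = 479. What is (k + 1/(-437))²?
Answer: 43815699684/190969 ≈ 2.2944e+5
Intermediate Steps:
(k + 1/(-437))² = (479 + 1/(-437))² = (479 - 1/437)² = (209322/437)² = 43815699684/190969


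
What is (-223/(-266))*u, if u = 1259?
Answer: 280757/266 ≈ 1055.5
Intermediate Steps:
(-223/(-266))*u = -223/(-266)*1259 = -223*(-1/266)*1259 = (223/266)*1259 = 280757/266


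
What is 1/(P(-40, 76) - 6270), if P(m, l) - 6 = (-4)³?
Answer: -1/6328 ≈ -0.00015803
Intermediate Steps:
P(m, l) = -58 (P(m, l) = 6 + (-4)³ = 6 - 64 = -58)
1/(P(-40, 76) - 6270) = 1/(-58 - 6270) = 1/(-6328) = -1/6328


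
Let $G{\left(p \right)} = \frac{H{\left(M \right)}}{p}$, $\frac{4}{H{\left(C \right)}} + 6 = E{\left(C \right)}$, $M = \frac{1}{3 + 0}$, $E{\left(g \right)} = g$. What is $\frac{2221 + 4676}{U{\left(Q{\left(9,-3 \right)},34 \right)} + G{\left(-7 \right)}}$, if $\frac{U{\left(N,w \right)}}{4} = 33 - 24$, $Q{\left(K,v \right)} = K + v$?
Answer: $\frac{273581}{1432} \approx 191.05$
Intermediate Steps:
$U{\left(N,w \right)} = 36$ ($U{\left(N,w \right)} = 4 \left(33 - 24\right) = 4 \cdot 9 = 36$)
$M = \frac{1}{3} \approx 0.33333$
$H{\left(C \right)} = \frac{4}{-6 + C}$
$G{\left(p \right)} = - \frac{12}{17 p}$ ($G{\left(p \right)} = \frac{4 \frac{1}{-6 + \frac{1}{3}}}{p} = \frac{4 \frac{1}{- \frac{17}{3}}}{p} = \frac{4 \left(- \frac{3}{17}\right)}{p} = - \frac{12}{17 p}$)
$\frac{2221 + 4676}{U{\left(Q{\left(9,-3 \right)},34 \right)} + G{\left(-7 \right)}} = \frac{2221 + 4676}{36 - \frac{12}{17 \left(-7\right)}} = \frac{6897}{36 - - \frac{12}{119}} = \frac{6897}{36 + \frac{12}{119}} = \frac{6897}{\frac{4296}{119}} = 6897 \cdot \frac{119}{4296} = \frac{273581}{1432}$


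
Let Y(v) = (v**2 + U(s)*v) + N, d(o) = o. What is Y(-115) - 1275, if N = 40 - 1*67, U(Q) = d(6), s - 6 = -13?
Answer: 11233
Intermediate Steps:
s = -7 (s = 6 - 13 = -7)
U(Q) = 6
N = -27 (N = 40 - 67 = -27)
Y(v) = -27 + v**2 + 6*v (Y(v) = (v**2 + 6*v) - 27 = -27 + v**2 + 6*v)
Y(-115) - 1275 = (-27 + (-115)**2 + 6*(-115)) - 1275 = (-27 + 13225 - 690) - 1275 = 12508 - 1275 = 11233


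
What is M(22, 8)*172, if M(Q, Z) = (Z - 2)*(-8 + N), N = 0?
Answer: -8256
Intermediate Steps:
M(Q, Z) = 16 - 8*Z (M(Q, Z) = (Z - 2)*(-8 + 0) = (-2 + Z)*(-8) = 16 - 8*Z)
M(22, 8)*172 = (16 - 8*8)*172 = (16 - 64)*172 = -48*172 = -8256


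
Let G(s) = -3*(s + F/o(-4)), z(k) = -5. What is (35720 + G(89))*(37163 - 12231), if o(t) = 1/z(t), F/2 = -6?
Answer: 879426436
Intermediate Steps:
F = -12 (F = 2*(-6) = -12)
o(t) = -1/5 (o(t) = 1/(-5) = -1/5)
G(s) = -180 - 3*s (G(s) = -3*(s - 12/(-1/5)) = -3*(s - 12*(-5)) = -3*(s + 60) = -3*(60 + s) = -180 - 3*s)
(35720 + G(89))*(37163 - 12231) = (35720 + (-180 - 3*89))*(37163 - 12231) = (35720 + (-180 - 267))*24932 = (35720 - 447)*24932 = 35273*24932 = 879426436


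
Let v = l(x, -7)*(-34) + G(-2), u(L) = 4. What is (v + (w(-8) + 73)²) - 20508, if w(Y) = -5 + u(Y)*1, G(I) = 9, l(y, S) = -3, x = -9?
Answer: -15213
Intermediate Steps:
w(Y) = -1 (w(Y) = -5 + 4*1 = -5 + 4 = -1)
v = 111 (v = -3*(-34) + 9 = 102 + 9 = 111)
(v + (w(-8) + 73)²) - 20508 = (111 + (-1 + 73)²) - 20508 = (111 + 72²) - 20508 = (111 + 5184) - 20508 = 5295 - 20508 = -15213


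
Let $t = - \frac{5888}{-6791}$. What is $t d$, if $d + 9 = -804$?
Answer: $- \frac{4786944}{6791} \approx -704.9$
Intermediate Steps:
$t = \frac{5888}{6791}$ ($t = \left(-5888\right) \left(- \frac{1}{6791}\right) = \frac{5888}{6791} \approx 0.86703$)
$d = -813$ ($d = -9 - 804 = -813$)
$t d = \frac{5888}{6791} \left(-813\right) = - \frac{4786944}{6791}$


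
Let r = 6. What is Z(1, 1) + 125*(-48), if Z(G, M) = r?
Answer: -5994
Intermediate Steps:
Z(G, M) = 6
Z(1, 1) + 125*(-48) = 6 + 125*(-48) = 6 - 6000 = -5994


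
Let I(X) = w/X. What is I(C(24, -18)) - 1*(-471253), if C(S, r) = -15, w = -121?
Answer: 7068916/15 ≈ 4.7126e+5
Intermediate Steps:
I(X) = -121/X
I(C(24, -18)) - 1*(-471253) = -121/(-15) - 1*(-471253) = -121*(-1/15) + 471253 = 121/15 + 471253 = 7068916/15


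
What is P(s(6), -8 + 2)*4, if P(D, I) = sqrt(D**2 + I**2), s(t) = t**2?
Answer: 24*sqrt(37) ≈ 145.99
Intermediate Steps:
P(s(6), -8 + 2)*4 = sqrt((6**2)**2 + (-8 + 2)**2)*4 = sqrt(36**2 + (-6)**2)*4 = sqrt(1296 + 36)*4 = sqrt(1332)*4 = (6*sqrt(37))*4 = 24*sqrt(37)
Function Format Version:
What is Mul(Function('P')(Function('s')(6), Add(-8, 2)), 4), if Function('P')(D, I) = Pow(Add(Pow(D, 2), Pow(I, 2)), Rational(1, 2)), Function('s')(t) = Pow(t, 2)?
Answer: Mul(24, Pow(37, Rational(1, 2))) ≈ 145.99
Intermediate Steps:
Mul(Function('P')(Function('s')(6), Add(-8, 2)), 4) = Mul(Pow(Add(Pow(Pow(6, 2), 2), Pow(Add(-8, 2), 2)), Rational(1, 2)), 4) = Mul(Pow(Add(Pow(36, 2), Pow(-6, 2)), Rational(1, 2)), 4) = Mul(Pow(Add(1296, 36), Rational(1, 2)), 4) = Mul(Pow(1332, Rational(1, 2)), 4) = Mul(Mul(6, Pow(37, Rational(1, 2))), 4) = Mul(24, Pow(37, Rational(1, 2)))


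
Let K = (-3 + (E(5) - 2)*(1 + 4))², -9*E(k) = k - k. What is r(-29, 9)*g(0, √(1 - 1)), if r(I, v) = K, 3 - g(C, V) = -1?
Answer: 676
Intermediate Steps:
E(k) = 0 (E(k) = -(k - k)/9 = -⅑*0 = 0)
g(C, V) = 4 (g(C, V) = 3 - 1*(-1) = 3 + 1 = 4)
K = 169 (K = (-3 + (0 - 2)*(1 + 4))² = (-3 - 2*5)² = (-3 - 10)² = (-13)² = 169)
r(I, v) = 169
r(-29, 9)*g(0, √(1 - 1)) = 169*4 = 676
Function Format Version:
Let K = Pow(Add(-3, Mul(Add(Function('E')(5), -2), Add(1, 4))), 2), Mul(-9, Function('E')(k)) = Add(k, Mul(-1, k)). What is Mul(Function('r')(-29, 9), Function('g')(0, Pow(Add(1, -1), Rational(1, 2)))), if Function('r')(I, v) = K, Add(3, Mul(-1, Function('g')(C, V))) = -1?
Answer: 676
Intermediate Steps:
Function('E')(k) = 0 (Function('E')(k) = Mul(Rational(-1, 9), Add(k, Mul(-1, k))) = Mul(Rational(-1, 9), 0) = 0)
Function('g')(C, V) = 4 (Function('g')(C, V) = Add(3, Mul(-1, -1)) = Add(3, 1) = 4)
K = 169 (K = Pow(Add(-3, Mul(Add(0, -2), Add(1, 4))), 2) = Pow(Add(-3, Mul(-2, 5)), 2) = Pow(Add(-3, -10), 2) = Pow(-13, 2) = 169)
Function('r')(I, v) = 169
Mul(Function('r')(-29, 9), Function('g')(0, Pow(Add(1, -1), Rational(1, 2)))) = Mul(169, 4) = 676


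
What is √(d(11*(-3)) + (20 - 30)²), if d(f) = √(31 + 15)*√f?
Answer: √(100 + I*√1518) ≈ 10.181 + 1.9134*I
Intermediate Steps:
d(f) = √46*√f
√(d(11*(-3)) + (20 - 30)²) = √(√46*√(11*(-3)) + (20 - 30)²) = √(√46*√(-33) + (-10)²) = √(√46*(I*√33) + 100) = √(I*√1518 + 100) = √(100 + I*√1518)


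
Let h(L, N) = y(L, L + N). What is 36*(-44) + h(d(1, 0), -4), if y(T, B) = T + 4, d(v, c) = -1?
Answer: -1581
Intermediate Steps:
y(T, B) = 4 + T
h(L, N) = 4 + L
36*(-44) + h(d(1, 0), -4) = 36*(-44) + (4 - 1) = -1584 + 3 = -1581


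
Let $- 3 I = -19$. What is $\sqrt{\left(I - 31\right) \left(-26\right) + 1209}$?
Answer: $\frac{\sqrt{16653}}{3} \approx 43.016$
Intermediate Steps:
$I = \frac{19}{3}$ ($I = \left(- \frac{1}{3}\right) \left(-19\right) = \frac{19}{3} \approx 6.3333$)
$\sqrt{\left(I - 31\right) \left(-26\right) + 1209} = \sqrt{\left(\frac{19}{3} - 31\right) \left(-26\right) + 1209} = \sqrt{\left(- \frac{74}{3}\right) \left(-26\right) + 1209} = \sqrt{\frac{1924}{3} + 1209} = \sqrt{\frac{5551}{3}} = \frac{\sqrt{16653}}{3}$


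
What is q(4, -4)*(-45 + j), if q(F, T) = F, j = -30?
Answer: -300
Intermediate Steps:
q(4, -4)*(-45 + j) = 4*(-45 - 30) = 4*(-75) = -300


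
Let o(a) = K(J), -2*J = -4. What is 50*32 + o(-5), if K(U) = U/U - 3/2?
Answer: 3199/2 ≈ 1599.5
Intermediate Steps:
J = 2 (J = -½*(-4) = 2)
K(U) = -½ (K(U) = 1 - 3*½ = 1 - 3/2 = -½)
o(a) = -½
50*32 + o(-5) = 50*32 - ½ = 1600 - ½ = 3199/2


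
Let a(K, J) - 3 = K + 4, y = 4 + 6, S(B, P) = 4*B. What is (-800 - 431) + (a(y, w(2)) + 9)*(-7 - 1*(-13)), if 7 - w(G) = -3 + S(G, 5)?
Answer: -1075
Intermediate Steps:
w(G) = 10 - 4*G (w(G) = 7 - (-3 + 4*G) = 7 + (3 - 4*G) = 10 - 4*G)
y = 10
a(K, J) = 7 + K (a(K, J) = 3 + (K + 4) = 3 + (4 + K) = 7 + K)
(-800 - 431) + (a(y, w(2)) + 9)*(-7 - 1*(-13)) = (-800 - 431) + ((7 + 10) + 9)*(-7 - 1*(-13)) = -1231 + (17 + 9)*(-7 + 13) = -1231 + 26*6 = -1231 + 156 = -1075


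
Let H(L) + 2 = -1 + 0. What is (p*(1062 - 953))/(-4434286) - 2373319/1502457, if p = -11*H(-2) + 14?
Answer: -10531672302445/6662324040702 ≈ -1.5808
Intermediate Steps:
H(L) = -3 (H(L) = -2 + (-1 + 0) = -2 - 1 = -3)
p = 47 (p = -11*(-3) + 14 = 33 + 14 = 47)
(p*(1062 - 953))/(-4434286) - 2373319/1502457 = (47*(1062 - 953))/(-4434286) - 2373319/1502457 = (47*109)*(-1/4434286) - 2373319*1/1502457 = 5123*(-1/4434286) - 2373319/1502457 = -5123/4434286 - 2373319/1502457 = -10531672302445/6662324040702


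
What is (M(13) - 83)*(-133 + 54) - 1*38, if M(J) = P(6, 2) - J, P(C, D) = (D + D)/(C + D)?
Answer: 15013/2 ≈ 7506.5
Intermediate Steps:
P(C, D) = 2*D/(C + D) (P(C, D) = (2*D)/(C + D) = 2*D/(C + D))
M(J) = 1/2 - J (M(J) = 2*2/(6 + 2) - J = 2*2/8 - J = 2*2*(1/8) - J = 1/2 - J)
(M(13) - 83)*(-133 + 54) - 1*38 = ((1/2 - 1*13) - 83)*(-133 + 54) - 1*38 = ((1/2 - 13) - 83)*(-79) - 38 = (-25/2 - 83)*(-79) - 38 = -191/2*(-79) - 38 = 15089/2 - 38 = 15013/2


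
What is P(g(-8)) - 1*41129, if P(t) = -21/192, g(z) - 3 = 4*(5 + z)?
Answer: -2632263/64 ≈ -41129.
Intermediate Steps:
g(z) = 23 + 4*z (g(z) = 3 + 4*(5 + z) = 3 + (20 + 4*z) = 23 + 4*z)
P(t) = -7/64 (P(t) = -21*1/192 = -7/64)
P(g(-8)) - 1*41129 = -7/64 - 1*41129 = -7/64 - 41129 = -2632263/64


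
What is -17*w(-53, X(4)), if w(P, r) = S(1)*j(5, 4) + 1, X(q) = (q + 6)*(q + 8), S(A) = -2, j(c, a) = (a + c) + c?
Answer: 459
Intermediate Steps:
j(c, a) = a + 2*c
X(q) = (6 + q)*(8 + q)
w(P, r) = -27 (w(P, r) = -2*(4 + 2*5) + 1 = -2*(4 + 10) + 1 = -2*14 + 1 = -28 + 1 = -27)
-17*w(-53, X(4)) = -17*(-27) = 459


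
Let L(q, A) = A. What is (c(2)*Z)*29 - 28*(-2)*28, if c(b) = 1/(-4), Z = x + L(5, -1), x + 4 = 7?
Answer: 3107/2 ≈ 1553.5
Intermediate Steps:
x = 3 (x = -4 + 7 = 3)
Z = 2 (Z = 3 - 1 = 2)
c(b) = -1/4
(c(2)*Z)*29 - 28*(-2)*28 = -1/4*2*29 - 28*(-2)*28 = -1/2*29 + 56*28 = -29/2 + 1568 = 3107/2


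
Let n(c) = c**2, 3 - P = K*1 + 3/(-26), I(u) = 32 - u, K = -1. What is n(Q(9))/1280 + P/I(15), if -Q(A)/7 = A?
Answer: 945629/282880 ≈ 3.3429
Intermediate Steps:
Q(A) = -7*A
P = 107/26 (P = 3 - (-1*1 + 3/(-26)) = 3 - (-1 + 3*(-1/26)) = 3 - (-1 - 3/26) = 3 - 1*(-29/26) = 3 + 29/26 = 107/26 ≈ 4.1154)
n(Q(9))/1280 + P/I(15) = (-7*9)**2/1280 + 107/(26*(32 - 1*15)) = (-63)**2*(1/1280) + 107/(26*(32 - 15)) = 3969*(1/1280) + (107/26)/17 = 3969/1280 + (107/26)*(1/17) = 3969/1280 + 107/442 = 945629/282880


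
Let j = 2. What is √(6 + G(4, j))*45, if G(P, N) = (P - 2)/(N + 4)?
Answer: 15*√57 ≈ 113.25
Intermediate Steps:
G(P, N) = (-2 + P)/(4 + N)
√(6 + G(4, j))*45 = √(6 + (-2 + 4)/(4 + 2))*45 = √(6 + 2/6)*45 = √(6 + (⅙)*2)*45 = √(6 + ⅓)*45 = √(19/3)*45 = (√57/3)*45 = 15*√57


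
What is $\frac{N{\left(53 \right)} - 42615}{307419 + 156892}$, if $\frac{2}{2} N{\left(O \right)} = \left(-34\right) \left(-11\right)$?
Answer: $- \frac{42241}{464311} \approx -0.090976$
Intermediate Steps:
$N{\left(O \right)} = 374$ ($N{\left(O \right)} = \left(-34\right) \left(-11\right) = 374$)
$\frac{N{\left(53 \right)} - 42615}{307419 + 156892} = \frac{374 - 42615}{307419 + 156892} = - \frac{42241}{464311}$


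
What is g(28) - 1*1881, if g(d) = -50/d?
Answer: -26359/14 ≈ -1882.8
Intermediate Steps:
g(28) - 1*1881 = -50/28 - 1*1881 = -50*1/28 - 1881 = -25/14 - 1881 = -26359/14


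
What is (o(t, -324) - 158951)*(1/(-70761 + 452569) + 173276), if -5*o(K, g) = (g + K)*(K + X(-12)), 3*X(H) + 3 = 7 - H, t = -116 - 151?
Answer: -1570263999018615/47726 ≈ -3.2902e+10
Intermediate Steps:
t = -267
X(H) = 4/3 - H/3 (X(H) = -1 + (7 - H)/3 = -1 + (7/3 - H/3) = 4/3 - H/3)
o(K, g) = -(16/3 + K)*(K + g)/5 (o(K, g) = -(g + K)*(K + (4/3 - ⅓*(-12)))/5 = -(K + g)*(K + (4/3 + 4))/5 = -(K + g)*(K + 16/3)/5 = -(K + g)*(16/3 + K)/5 = -(16/3 + K)*(K + g)/5)
(o(t, -324) - 158951)*(1/(-70761 + 452569) + 173276) = ((-16/15*(-267) - 16/15*(-324) - ⅕*(-267)² - ⅕*(-267)*(-324)) - 158951)*(1/(-70761 + 452569) + 173276) = ((1424/5 + 1728/5 - ⅕*71289 - 86508/5) - 158951)*(1/381808 + 173276) = ((1424/5 + 1728/5 - 71289/5 - 86508/5) - 158951)*(1/381808 + 173276) = (-30929 - 158951)*(66158163009/381808) = -189880*66158163009/381808 = -1570263999018615/47726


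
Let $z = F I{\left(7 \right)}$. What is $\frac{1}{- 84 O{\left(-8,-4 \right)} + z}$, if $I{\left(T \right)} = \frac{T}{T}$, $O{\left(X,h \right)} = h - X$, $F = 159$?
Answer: $- \frac{1}{177} \approx -0.0056497$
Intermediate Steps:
$I{\left(T \right)} = 1$
$z = 159$ ($z = 159 \cdot 1 = 159$)
$\frac{1}{- 84 O{\left(-8,-4 \right)} + z} = \frac{1}{- 84 \left(-4 - -8\right) + 159} = \frac{1}{- 84 \left(-4 + 8\right) + 159} = \frac{1}{\left(-84\right) 4 + 159} = \frac{1}{-336 + 159} = \frac{1}{-177} = - \frac{1}{177}$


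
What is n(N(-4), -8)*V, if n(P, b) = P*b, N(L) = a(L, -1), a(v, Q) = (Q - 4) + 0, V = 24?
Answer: 960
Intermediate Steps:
a(v, Q) = -4 + Q (a(v, Q) = (-4 + Q) + 0 = -4 + Q)
N(L) = -5 (N(L) = -4 - 1 = -5)
n(N(-4), -8)*V = -5*(-8)*24 = 40*24 = 960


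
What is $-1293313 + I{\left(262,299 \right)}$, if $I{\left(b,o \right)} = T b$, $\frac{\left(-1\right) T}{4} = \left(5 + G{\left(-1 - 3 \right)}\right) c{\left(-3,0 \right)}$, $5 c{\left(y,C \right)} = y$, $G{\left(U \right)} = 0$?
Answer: $-1290169$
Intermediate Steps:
$c{\left(y,C \right)} = \frac{y}{5}$
$T = 12$ ($T = - 4 \left(5 + 0\right) \frac{1}{5} \left(-3\right) = - 4 \cdot 5 \left(- \frac{3}{5}\right) = \left(-4\right) \left(-3\right) = 12$)
$I{\left(b,o \right)} = 12 b$
$-1293313 + I{\left(262,299 \right)} = -1293313 + 12 \cdot 262 = -1293313 + 3144 = -1290169$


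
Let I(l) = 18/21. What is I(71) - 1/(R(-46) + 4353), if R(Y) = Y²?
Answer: 38807/45283 ≈ 0.85699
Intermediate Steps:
I(l) = 6/7 (I(l) = 18*(1/21) = 6/7)
I(71) - 1/(R(-46) + 4353) = 6/7 - 1/((-46)² + 4353) = 6/7 - 1/(2116 + 4353) = 6/7 - 1/6469 = 38807/45283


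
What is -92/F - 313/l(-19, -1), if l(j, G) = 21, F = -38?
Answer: -4981/399 ≈ -12.484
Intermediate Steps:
-92/F - 313/l(-19, -1) = -92/(-38) - 313/21 = -92*(-1/38) - 313*1/21 = 46/19 - 313/21 = -4981/399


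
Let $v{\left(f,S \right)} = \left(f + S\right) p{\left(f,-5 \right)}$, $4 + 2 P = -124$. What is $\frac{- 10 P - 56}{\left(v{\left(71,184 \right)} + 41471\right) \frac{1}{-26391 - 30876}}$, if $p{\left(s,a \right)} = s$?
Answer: $- \frac{4180491}{7447} \approx -561.37$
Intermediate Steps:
$P = -64$ ($P = -2 + \frac{1}{2} \left(-124\right) = -2 - 62 = -64$)
$v{\left(f,S \right)} = f \left(S + f\right)$ ($v{\left(f,S \right)} = \left(f + S\right) f = \left(S + f\right) f = f \left(S + f\right)$)
$\frac{- 10 P - 56}{\left(v{\left(71,184 \right)} + 41471\right) \frac{1}{-26391 - 30876}} = \frac{\left(-10\right) \left(-64\right) - 56}{\left(71 \left(184 + 71\right) + 41471\right) \frac{1}{-26391 - 30876}} = \frac{640 - 56}{\left(71 \cdot 255 + 41471\right) \frac{1}{-57267}} = \frac{584}{\left(18105 + 41471\right) \left(- \frac{1}{57267}\right)} = \frac{584}{59576 \left(- \frac{1}{57267}\right)} = \frac{584}{- \frac{59576}{57267}} = 584 \left(- \frac{57267}{59576}\right) = - \frac{4180491}{7447}$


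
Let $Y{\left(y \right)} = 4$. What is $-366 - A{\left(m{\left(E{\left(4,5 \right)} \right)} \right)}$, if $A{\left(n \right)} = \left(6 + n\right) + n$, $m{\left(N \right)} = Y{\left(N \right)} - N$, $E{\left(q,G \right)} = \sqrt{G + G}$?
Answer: $-380 + 2 \sqrt{10} \approx -373.68$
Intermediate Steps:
$E{\left(q,G \right)} = \sqrt{2} \sqrt{G}$ ($E{\left(q,G \right)} = \sqrt{2 G} = \sqrt{2} \sqrt{G}$)
$m{\left(N \right)} = 4 - N$
$A{\left(n \right)} = 6 + 2 n$
$-366 - A{\left(m{\left(E{\left(4,5 \right)} \right)} \right)} = -366 - \left(6 + 2 \left(4 - \sqrt{2} \sqrt{5}\right)\right) = -366 - \left(6 + 2 \left(4 - \sqrt{10}\right)\right) = -366 - \left(6 + \left(8 - 2 \sqrt{10}\right)\right) = -366 - \left(14 - 2 \sqrt{10}\right) = -380 + 2 \sqrt{10}$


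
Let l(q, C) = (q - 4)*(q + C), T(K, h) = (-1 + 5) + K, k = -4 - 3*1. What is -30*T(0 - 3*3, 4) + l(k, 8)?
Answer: 139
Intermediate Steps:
k = -7 (k = -4 - 3 = -7)
T(K, h) = 4 + K
l(q, C) = (-4 + q)*(C + q)
-30*T(0 - 3*3, 4) + l(k, 8) = -30*(4 + (0 - 3*3)) + ((-7)² - 4*8 - 4*(-7) + 8*(-7)) = -30*(4 + (0 - 9)) + (49 - 32 + 28 - 56) = -30*(4 - 9) - 11 = -30*(-5) - 11 = 150 - 11 = 139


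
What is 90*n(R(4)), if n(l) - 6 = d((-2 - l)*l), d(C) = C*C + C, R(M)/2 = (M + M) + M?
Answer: 34988220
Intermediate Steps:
R(M) = 6*M (R(M) = 2*((M + M) + M) = 2*(2*M + M) = 2*(3*M) = 6*M)
d(C) = C + C**2 (d(C) = C**2 + C = C + C**2)
n(l) = 6 + l*(1 + l*(-2 - l))*(-2 - l) (n(l) = 6 + ((-2 - l)*l)*(1 + (-2 - l)*l) = 6 + (l*(-2 - l))*(1 + l*(-2 - l)) = 6 + l*(1 + l*(-2 - l))*(-2 - l))
90*n(R(4)) = 90*(6 + (6*4)*(-1 + (6*4)*(2 + 6*4))*(2 + 6*4)) = 90*(6 + 24*(-1 + 24*(2 + 24))*(2 + 24)) = 90*(6 + 24*(-1 + 24*26)*26) = 90*(6 + 24*(-1 + 624)*26) = 90*(6 + 24*623*26) = 90*(6 + 388752) = 90*388758 = 34988220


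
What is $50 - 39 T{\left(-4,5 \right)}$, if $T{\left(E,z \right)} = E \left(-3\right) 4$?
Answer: $-1822$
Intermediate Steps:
$T{\left(E,z \right)} = - 12 E$ ($T{\left(E,z \right)} = - 3 E 4 = - 12 E$)
$50 - 39 T{\left(-4,5 \right)} = 50 - 39 \left(\left(-12\right) \left(-4\right)\right) = 50 - 1872 = -1822$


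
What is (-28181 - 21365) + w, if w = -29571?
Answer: -79117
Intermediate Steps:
(-28181 - 21365) + w = (-28181 - 21365) - 29571 = -49546 - 29571 = -79117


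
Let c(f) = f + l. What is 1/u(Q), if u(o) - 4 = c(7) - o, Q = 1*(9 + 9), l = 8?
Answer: 1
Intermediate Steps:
c(f) = 8 + f (c(f) = f + 8 = 8 + f)
Q = 18 (Q = 1*18 = 18)
u(o) = 19 - o (u(o) = 4 + ((8 + 7) - o) = 4 + (15 - o) = 19 - o)
1/u(Q) = 1/(19 - 1*18) = 1/(19 - 18) = 1/1 = 1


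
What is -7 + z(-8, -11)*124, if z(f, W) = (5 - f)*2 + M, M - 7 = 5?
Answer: 4705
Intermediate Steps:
M = 12 (M = 7 + 5 = 12)
z(f, W) = 22 - 2*f (z(f, W) = (5 - f)*2 + 12 = (10 - 2*f) + 12 = 22 - 2*f)
-7 + z(-8, -11)*124 = -7 + (22 - 2*(-8))*124 = -7 + (22 + 16)*124 = -7 + 38*124 = -7 + 4712 = 4705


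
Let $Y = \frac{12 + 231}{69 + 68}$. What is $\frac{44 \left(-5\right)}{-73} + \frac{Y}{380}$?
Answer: $\frac{11470939}{3800380} \approx 3.0184$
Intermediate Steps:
$Y = \frac{243}{137} \approx 1.7737$
$\frac{44 \left(-5\right)}{-73} + \frac{Y}{380} = \frac{44 \left(-5\right)}{-73} + \frac{243}{137 \cdot 380} = \left(-220\right) \left(- \frac{1}{73}\right) + \frac{243}{137} \cdot \frac{1}{380} = \frac{220}{73} + \frac{243}{52060} = \frac{11470939}{3800380}$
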